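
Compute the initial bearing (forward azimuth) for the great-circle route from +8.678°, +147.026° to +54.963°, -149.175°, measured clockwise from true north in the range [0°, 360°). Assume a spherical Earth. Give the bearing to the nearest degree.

34°

Δλ = -149.175 − 147.026 = -296.201°; wrapped into (−180°, 180°]: 63.799°.
θ = atan2( sin Δλ · cos φ₂ , cos φ₁ · sin φ₂ − sin φ₁ · cos φ₂ · cos Δλ )
  = atan2(0.51512, 0.77116) = 33.742° → normalised to [0°, 360°): 33.742°.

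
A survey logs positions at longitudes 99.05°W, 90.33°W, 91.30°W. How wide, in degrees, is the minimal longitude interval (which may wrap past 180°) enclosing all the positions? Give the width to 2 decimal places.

8.72°

Sort the longitudes: -99.05°, -91.30°, -90.33°.
Eastward gaps between consecutive values (wrapping around): 7.75°, 0.97°, 351.28°.
Largest gap = 351.28° ⇒ minimal covering band is its complement: 360° − 351.28° = 8.72°.
Band runs from -99.05° eastward to -90.33°.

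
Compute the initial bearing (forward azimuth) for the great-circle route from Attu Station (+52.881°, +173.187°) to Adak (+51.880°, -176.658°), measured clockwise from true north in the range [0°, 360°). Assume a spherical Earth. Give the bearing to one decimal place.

95.1°

Δλ = -176.658 − 173.187 = -349.845°; wrapped into (−180°, 180°]: 10.155°.
θ = atan2( sin Δλ · cos φ₂ , cos φ₁ · sin φ₂ − sin φ₁ · cos φ₂ · cos Δλ )
  = atan2(0.10884, -0.00976) = 95.124° → normalised to [0°, 360°): 95.124°.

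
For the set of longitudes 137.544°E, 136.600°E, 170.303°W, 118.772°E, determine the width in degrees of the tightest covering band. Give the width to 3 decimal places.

Sort the longitudes: -170.303°, +118.772°, +136.600°, +137.544°.
Eastward gaps between consecutive values (wrapping around): 289.075°, 17.828°, 0.944°, 52.153°.
Largest gap = 289.075° ⇒ minimal covering band is its complement: 360° − 289.075° = 70.925°.
Band runs from +118.772° eastward to -170.303°, crossing the antimeridian.

70.925°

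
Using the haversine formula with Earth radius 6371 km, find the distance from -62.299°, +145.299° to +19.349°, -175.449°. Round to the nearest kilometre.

9713 km

Δλ = -175.449 − 145.299 = -320.748°; wrapped into (−180°, 180°]: 39.252°.
Δφ = 19.349 − -62.299 = 81.648°.
a = sin²(Δφ/2) + cos φ₁ · cos φ₂ · sin²(Δλ/2) = 0.476854.
c = 2·atan2(√a, √(1−a)) = 1.52449 rad → d = 6371·c ≈ 9712.51 km.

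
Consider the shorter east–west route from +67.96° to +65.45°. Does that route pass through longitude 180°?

No

Signed shortest Δλ = ((65.45 − 67.96 + 180) mod 360) − 180 = -2.51°.
Going west by 2.51° from +67.96° reaches +65.45° without touching 180°.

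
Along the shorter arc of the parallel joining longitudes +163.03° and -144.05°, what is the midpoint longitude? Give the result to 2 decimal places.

Signed shortest Δλ from +163.03° to -144.05° is +52.92°.
Midpoint longitude = +163.03° + (+52.92°)/2 = +163.03° + 26.46° = +189.49°.
Normalise into (−180°, 180°]: -170.51°.
(The naïve average (+163.03 + -144.05)/2 = 9.49° is on the wrong side of the globe.)

-170.51°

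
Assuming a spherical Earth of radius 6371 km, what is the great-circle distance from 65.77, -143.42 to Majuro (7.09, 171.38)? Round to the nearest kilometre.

7389 km

Δλ = 171.38 − -143.42 = 314.80°; wrapped into (−180°, 180°]: -45.20°.
Δφ = 7.09 − 65.77 = -58.68°.
a = sin²(Δφ/2) + cos φ₁ · cos φ₂ · sin²(Δλ/2) = 0.300237.
c = 2·atan2(√a, √(1−a)) = 1.15980 rad → d = 6371·c ≈ 7389.06 km.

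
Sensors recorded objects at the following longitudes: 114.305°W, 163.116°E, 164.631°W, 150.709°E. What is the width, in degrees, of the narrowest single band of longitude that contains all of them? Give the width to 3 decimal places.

94.986°

Sort the longitudes: -164.631°, -114.305°, +150.709°, +163.116°.
Eastward gaps between consecutive values (wrapping around): 50.326°, 265.014°, 12.407°, 32.253°.
Largest gap = 265.014° ⇒ minimal covering band is its complement: 360° − 265.014° = 94.986°.
Band runs from +150.709° eastward to -114.305°, crossing the antimeridian.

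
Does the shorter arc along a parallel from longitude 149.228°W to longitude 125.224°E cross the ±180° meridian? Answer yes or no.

Yes

Naïve |125.224 − -149.228| = 274.452° > 180°, so the shorter arc goes the other way round — across 180°.
Signed shortest Δλ = ((125.224 − -149.228 + 180) mod 360) − 180 = -85.548°.
Going west by 85.548° from -149.228° passes through 180° before reaching +125.224°.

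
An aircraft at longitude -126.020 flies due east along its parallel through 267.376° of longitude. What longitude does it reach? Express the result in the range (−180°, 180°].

Start at -126.020°; shift +267.376° → +141.356°.
+141.356° already lies in (−180°, 180°].

+141.356°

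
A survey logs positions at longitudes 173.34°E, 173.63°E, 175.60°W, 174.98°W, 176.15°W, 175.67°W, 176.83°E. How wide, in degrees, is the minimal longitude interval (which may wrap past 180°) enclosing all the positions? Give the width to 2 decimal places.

Sort the longitudes: -176.15°, -175.67°, -175.60°, -174.98°, +173.34°, +173.63°, +176.83°.
Eastward gaps between consecutive values (wrapping around): 0.48°, 0.07°, 0.62°, 348.32°, 0.29°, 3.20°, 7.02°.
Largest gap = 348.32° ⇒ minimal covering band is its complement: 360° − 348.32° = 11.68°.
Band runs from +173.34° eastward to -174.98°, crossing the antimeridian.

11.68°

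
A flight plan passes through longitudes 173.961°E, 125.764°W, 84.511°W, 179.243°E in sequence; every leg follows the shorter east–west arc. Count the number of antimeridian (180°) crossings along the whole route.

2

Leg 1: +173.961° → -125.764°, shortest Δλ = 60.275° (east) — crosses 180°.
Leg 2: -125.764° → -84.511°, shortest Δλ = 41.253° (east) — does not cross 180°.
Leg 3: -84.511° → +179.243°, shortest Δλ = -96.246° (west) — crosses 180°.
Total crossings: 2.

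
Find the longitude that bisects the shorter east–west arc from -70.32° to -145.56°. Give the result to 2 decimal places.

Signed shortest Δλ from -70.32° to -145.56° is -75.24°.
Midpoint longitude = -70.32° + (-75.24°)/2 = -70.32° − 37.62° = -107.94°.

-107.94°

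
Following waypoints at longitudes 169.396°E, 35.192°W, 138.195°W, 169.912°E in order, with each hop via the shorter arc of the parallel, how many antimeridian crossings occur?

2

Leg 1: +169.396° → -35.192°, shortest Δλ = 155.412° (east) — crosses 180°.
Leg 2: -35.192° → -138.195°, shortest Δλ = -103.003° (west) — does not cross 180°.
Leg 3: -138.195° → +169.912°, shortest Δλ = -51.893° (west) — crosses 180°.
Total crossings: 2.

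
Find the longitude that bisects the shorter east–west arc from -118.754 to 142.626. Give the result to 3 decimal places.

Signed shortest Δλ from -118.754° to +142.626° is -98.620°.
Midpoint longitude = -118.754° + (-98.620°)/2 = -118.754° − 49.310° = -168.064°.
(The naïve average (-118.754 + +142.626)/2 = 11.936° is on the wrong side of the globe.)

-168.064°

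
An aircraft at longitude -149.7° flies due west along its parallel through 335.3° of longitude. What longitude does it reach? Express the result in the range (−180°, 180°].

-125.0°

Start at -149.7°; shift −335.3° → -485.0°.
-485.0° lies outside (−180°, 180°]; add 360° → -125.0°.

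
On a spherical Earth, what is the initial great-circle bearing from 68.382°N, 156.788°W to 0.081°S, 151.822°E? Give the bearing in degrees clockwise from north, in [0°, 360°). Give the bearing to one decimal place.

233.4°

Δλ = 151.822 − -156.788 = 308.610°; wrapped into (−180°, 180°]: -51.390°.
θ = atan2( sin Δλ · cos φ₂ , cos φ₁ · sin φ₂ − sin φ₁ · cos φ₂ · cos Δλ )
  = atan2(-0.78141, -0.58064) = -126.615° → normalised to [0°, 360°): 233.385°.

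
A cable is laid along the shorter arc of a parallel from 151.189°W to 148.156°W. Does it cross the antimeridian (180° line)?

No

Signed shortest Δλ = ((-148.156 − -151.189 + 180) mod 360) − 180 = 3.033°.
Going east by 3.033° from -151.189° reaches -148.156° without touching 180°.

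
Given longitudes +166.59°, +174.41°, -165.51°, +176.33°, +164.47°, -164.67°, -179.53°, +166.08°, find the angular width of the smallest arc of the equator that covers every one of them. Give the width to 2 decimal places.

30.86°

Sort the longitudes: -179.53°, -165.51°, -164.67°, +164.47°, +166.08°, +166.59°, +174.41°, +176.33°.
Eastward gaps between consecutive values (wrapping around): 14.02°, 0.84°, 329.14°, 1.61°, 0.51°, 7.82°, 1.92°, 4.14°.
Largest gap = 329.14° ⇒ minimal covering band is its complement: 360° − 329.14° = 30.86°.
Band runs from +164.47° eastward to -164.67°, crossing the antimeridian.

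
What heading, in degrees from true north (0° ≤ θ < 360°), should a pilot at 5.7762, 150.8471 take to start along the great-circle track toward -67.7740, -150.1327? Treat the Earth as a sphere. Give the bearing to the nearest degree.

161°

Δλ = -150.1327 − 150.8471 = -300.9798°; wrapped into (−180°, 180°]: 59.0202°.
θ = atan2( sin Δλ · cos φ₂ , cos φ₁ · sin φ₂ − sin φ₁ · cos φ₂ · cos Δλ )
  = atan2(0.32430, -0.94059) = 160.977° → normalised to [0°, 360°): 160.977°.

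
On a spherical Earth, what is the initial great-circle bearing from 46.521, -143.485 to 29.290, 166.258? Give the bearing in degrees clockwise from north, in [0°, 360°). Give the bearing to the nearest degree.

Δλ = 166.258 − -143.485 = 309.743°; wrapped into (−180°, 180°]: -50.257°.
θ = atan2( sin Δλ · cos φ₂ , cos φ₁ · sin φ₂ − sin φ₁ · cos φ₂ · cos Δλ )
  = atan2(-0.67062, -0.06798) = -95.788° → normalised to [0°, 360°): 264.212°.

264°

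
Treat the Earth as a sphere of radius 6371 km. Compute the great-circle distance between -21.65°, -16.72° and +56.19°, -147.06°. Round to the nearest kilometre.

14443 km

Δλ = -147.06 − -16.72 = -130.34°.
Δφ = 56.19 − -21.65 = 77.84°.
a = sin²(Δφ/2) + cos φ₁ · cos φ₂ · sin²(Δλ/2) = 0.820665.
c = 2·atan2(√a, √(1−a)) = 2.26703 rad → d = 6371·c ≈ 14443.23 km.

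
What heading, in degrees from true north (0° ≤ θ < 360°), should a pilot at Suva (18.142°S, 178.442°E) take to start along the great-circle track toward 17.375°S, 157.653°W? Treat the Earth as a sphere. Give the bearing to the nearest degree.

92°

Δλ = -157.653 − 178.442 = -336.095°; wrapped into (−180°, 180°]: 23.905°.
θ = atan2( sin Δλ · cos φ₂ , cos φ₁ · sin φ₂ − sin φ₁ · cos φ₂ · cos Δλ )
  = atan2(0.38673, -0.01210) = 91.793° → normalised to [0°, 360°): 91.793°.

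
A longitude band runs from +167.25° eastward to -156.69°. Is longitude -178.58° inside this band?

Yes

Band width going east from +167.25° to -156.69°: ((-156.69 − 167.25) mod 360) = 36.06°.
Offset of -178.58° east of the west edge: ((-178.58 − 167.25) mod 360) = 14.17°.
14.17° ≤ 36.06° ⇒ inside.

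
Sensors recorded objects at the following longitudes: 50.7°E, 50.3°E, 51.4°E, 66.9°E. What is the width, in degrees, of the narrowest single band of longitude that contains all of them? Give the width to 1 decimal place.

Sort the longitudes: +50.3°, +50.7°, +51.4°, +66.9°.
Eastward gaps between consecutive values (wrapping around): 0.4°, 0.7°, 15.5°, 343.4°.
Largest gap = 343.4° ⇒ minimal covering band is its complement: 360° − 343.4° = 16.6°.
Band runs from +50.3° eastward to +66.9°.

16.6°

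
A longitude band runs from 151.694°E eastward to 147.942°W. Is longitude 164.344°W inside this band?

Yes

Band width going east from +151.694° to -147.942°: ((-147.942 − 151.694) mod 360) = 60.364°.
Offset of -164.344° east of the west edge: ((-164.344 − 151.694) mod 360) = 43.962°.
43.962° ≤ 60.364° ⇒ inside.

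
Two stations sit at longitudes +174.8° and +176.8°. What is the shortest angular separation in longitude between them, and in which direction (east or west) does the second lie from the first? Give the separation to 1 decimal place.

Raw difference: 176.8 − 174.8 = 2.0°.
Normalise into (−180°, 180°]: 2.0° stays 2.0°.
Positive ⇒ the second point lies to the east; separation 2.0°.

2.0° east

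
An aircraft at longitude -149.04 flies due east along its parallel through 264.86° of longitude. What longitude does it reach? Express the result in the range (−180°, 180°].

Start at -149.04°; shift +264.86° → +115.82°.
+115.82° already lies in (−180°, 180°].

+115.82°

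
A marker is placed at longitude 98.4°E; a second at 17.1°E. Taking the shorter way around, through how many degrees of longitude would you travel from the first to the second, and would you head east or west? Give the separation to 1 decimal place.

81.3° west

Raw difference: 17.1 − 98.4 = -81.3°.
Normalise into (−180°, 180°]: -81.3° stays -81.3°.
Negative ⇒ the second point lies to the west; separation 81.3°.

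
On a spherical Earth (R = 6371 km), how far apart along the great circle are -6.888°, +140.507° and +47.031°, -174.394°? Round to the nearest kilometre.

Δλ = -174.394 − 140.507 = -314.901°; wrapped into (−180°, 180°]: 45.099°.
Δφ = 47.031 − -6.888 = 53.919°.
a = sin²(Δφ/2) + cos φ₁ · cos φ₂ · sin²(Δλ/2) = 0.305047.
c = 2·atan2(√a, √(1−a)) = 1.17027 rad → d = 6371·c ≈ 7455.78 km.

7456 km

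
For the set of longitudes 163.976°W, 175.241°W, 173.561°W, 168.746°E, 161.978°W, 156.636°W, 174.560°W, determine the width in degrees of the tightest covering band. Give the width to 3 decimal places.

34.618°

Sort the longitudes: -175.241°, -174.560°, -173.561°, -163.976°, -161.978°, -156.636°, +168.746°.
Eastward gaps between consecutive values (wrapping around): 0.681°, 0.999°, 9.585°, 1.998°, 5.342°, 325.382°, 16.013°.
Largest gap = 325.382° ⇒ minimal covering band is its complement: 360° − 325.382° = 34.618°.
Band runs from +168.746° eastward to -156.636°, crossing the antimeridian.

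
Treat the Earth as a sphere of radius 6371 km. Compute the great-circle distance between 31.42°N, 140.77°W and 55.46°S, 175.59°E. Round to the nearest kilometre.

10513 km

Δλ = 175.59 − -140.77 = 316.36°; wrapped into (−180°, 180°]: -43.64°.
Δφ = -55.46 − 31.42 = -86.88°.
a = sin²(Δφ/2) + cos φ₁ · cos φ₂ · sin²(Δλ/2) = 0.539632.
c = 2·atan2(√a, √(1−a)) = 1.65014 rad → d = 6371·c ≈ 10513.06 km.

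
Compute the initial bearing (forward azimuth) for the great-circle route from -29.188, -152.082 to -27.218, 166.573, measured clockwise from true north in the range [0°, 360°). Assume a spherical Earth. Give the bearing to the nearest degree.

Δλ = 166.573 − -152.082 = 318.655°; wrapped into (−180°, 180°]: -41.345°.
θ = atan2( sin Δλ · cos φ₂ , cos φ₁ · sin φ₂ − sin φ₁ · cos φ₂ · cos Δλ )
  = atan2(-0.58745, -0.07372) = -97.153° → normalised to [0°, 360°): 262.847°.

263°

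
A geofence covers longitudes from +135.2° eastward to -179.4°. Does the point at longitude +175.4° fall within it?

Band width going east from +135.2° to -179.4°: ((-179.4 − 135.2) mod 360) = 45.4°.
Offset of +175.4° east of the west edge: ((175.4 − 135.2) mod 360) = 40.2°.
40.2° ≤ 45.4° ⇒ inside.

Yes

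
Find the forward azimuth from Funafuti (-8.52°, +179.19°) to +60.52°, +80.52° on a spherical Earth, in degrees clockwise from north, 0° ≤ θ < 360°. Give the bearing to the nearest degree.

Δλ = 80.52 − 179.19 = -98.67°.
θ = atan2( sin Δλ · cos φ₂ , cos φ₁ · sin φ₂ − sin φ₁ · cos φ₂ · cos Δλ )
  = atan2(-0.48650, 0.84993) = -29.787° → normalised to [0°, 360°): 330.213°.

330°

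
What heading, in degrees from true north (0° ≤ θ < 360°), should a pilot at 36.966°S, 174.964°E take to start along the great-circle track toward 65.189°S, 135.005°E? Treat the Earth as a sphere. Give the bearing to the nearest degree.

Δλ = 135.005 − 174.964 = -39.959°.
θ = atan2( sin Δλ · cos φ₂ , cos φ₁ · sin φ₂ − sin φ₁ · cos φ₂ · cos Δλ )
  = atan2(-0.26950, -0.53182) = -153.127° → normalised to [0°, 360°): 206.873°.

207°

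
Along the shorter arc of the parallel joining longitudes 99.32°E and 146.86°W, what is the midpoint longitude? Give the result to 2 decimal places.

Signed shortest Δλ from +99.32° to -146.86° is +113.82°.
Midpoint longitude = +99.32° + (+113.82°)/2 = +99.32° + 56.91° = +156.23°.
(The naïve average (+99.32 + -146.86)/2 = -23.77° is on the wrong side of the globe.)

156.23°E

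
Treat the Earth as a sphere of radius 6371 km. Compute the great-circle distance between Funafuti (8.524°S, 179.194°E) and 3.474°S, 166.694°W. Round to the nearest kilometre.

1658 km

Δλ = -166.694 − 179.194 = -345.888°; wrapped into (−180°, 180°]: 14.112°.
Δφ = -3.474 − -8.524 = 5.050°.
a = sin²(Δφ/2) + cos φ₁ · cos φ₂ · sin²(Δλ/2) = 0.016836.
c = 2·atan2(√a, √(1−a)) = 0.26024 rad → d = 6371·c ≈ 1658.01 km.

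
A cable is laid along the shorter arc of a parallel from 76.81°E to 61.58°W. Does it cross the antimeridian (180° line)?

No

Signed shortest Δλ = ((-61.58 − 76.81 + 180) mod 360) − 180 = -138.39°.
Going west by 138.39° from +76.81° reaches -61.58° without touching 180°.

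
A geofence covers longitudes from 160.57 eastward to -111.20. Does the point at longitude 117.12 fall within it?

No

Band width going east from +160.57° to -111.20°: ((-111.20 − 160.57) mod 360) = 88.23°.
Offset of +117.12° east of the west edge: ((117.12 − 160.57) mod 360) = 316.55°.
316.55° > 88.23° ⇒ outside.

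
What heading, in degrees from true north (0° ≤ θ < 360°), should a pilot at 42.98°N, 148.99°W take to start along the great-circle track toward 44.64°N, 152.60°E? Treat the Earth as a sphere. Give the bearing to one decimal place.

293.2°

Δλ = 152.60 − -148.99 = 301.59°; wrapped into (−180°, 180°]: -58.41°.
θ = atan2( sin Δλ · cos φ₂ , cos φ₁ · sin φ₂ − sin φ₁ · cos φ₂ · cos Δλ )
  = atan2(-0.60610, 0.25995) = -66.786° → normalised to [0°, 360°): 293.214°.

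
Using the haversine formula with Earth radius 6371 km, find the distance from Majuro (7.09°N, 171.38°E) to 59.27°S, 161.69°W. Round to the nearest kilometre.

Δλ = -161.69 − 171.38 = -333.07°; wrapped into (−180°, 180°]: 26.93°.
Δφ = -59.27 − 7.09 = -66.36°.
a = sin²(Δφ/2) + cos φ₁ · cos φ₂ · sin²(Δλ/2) = 0.327000.
c = 2·atan2(√a, √(1−a)) = 1.21749 rad → d = 6371·c ≈ 7756.64 km.

7757 km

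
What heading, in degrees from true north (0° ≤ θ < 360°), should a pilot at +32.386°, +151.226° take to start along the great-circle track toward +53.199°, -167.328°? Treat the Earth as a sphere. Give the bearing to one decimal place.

42.3°

Δλ = -167.328 − 151.226 = -318.554°; wrapped into (−180°, 180°]: 41.446°.
θ = atan2( sin Δλ · cos φ₂ , cos φ₁ · sin φ₂ − sin φ₁ · cos φ₂ · cos Δλ )
  = atan2(0.39651, 0.43567) = 42.306° → normalised to [0°, 360°): 42.306°.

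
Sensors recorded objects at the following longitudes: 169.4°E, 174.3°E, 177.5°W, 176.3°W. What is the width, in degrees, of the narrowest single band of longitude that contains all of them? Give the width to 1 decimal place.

14.3°

Sort the longitudes: -177.5°, -176.3°, +169.4°, +174.3°.
Eastward gaps between consecutive values (wrapping around): 1.2°, 345.7°, 4.9°, 8.2°.
Largest gap = 345.7° ⇒ minimal covering band is its complement: 360° − 345.7° = 14.3°.
Band runs from +169.4° eastward to -176.3°, crossing the antimeridian.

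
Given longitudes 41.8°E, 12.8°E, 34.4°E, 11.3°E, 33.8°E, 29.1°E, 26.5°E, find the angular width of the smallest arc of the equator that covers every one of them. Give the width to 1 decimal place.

30.5°

Sort the longitudes: +11.3°, +12.8°, +26.5°, +29.1°, +33.8°, +34.4°, +41.8°.
Eastward gaps between consecutive values (wrapping around): 1.5°, 13.7°, 2.6°, 4.7°, 0.6°, 7.4°, 329.5°.
Largest gap = 329.5° ⇒ minimal covering band is its complement: 360° − 329.5° = 30.5°.
Band runs from +11.3° eastward to +41.8°.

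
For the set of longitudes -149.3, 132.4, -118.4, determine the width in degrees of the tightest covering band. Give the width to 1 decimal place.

109.2°

Sort the longitudes: -149.3°, -118.4°, +132.4°.
Eastward gaps between consecutive values (wrapping around): 30.9°, 250.8°, 78.3°.
Largest gap = 250.8° ⇒ minimal covering band is its complement: 360° − 250.8° = 109.2°.
Band runs from +132.4° eastward to -118.4°, crossing the antimeridian.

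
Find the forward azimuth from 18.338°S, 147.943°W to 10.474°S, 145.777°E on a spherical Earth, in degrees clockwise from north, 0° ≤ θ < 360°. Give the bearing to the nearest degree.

Δλ = 145.777 − -147.943 = 293.720°; wrapped into (−180°, 180°]: -66.280°.
θ = atan2( sin Δλ · cos φ₂ , cos φ₁ · sin φ₂ − sin φ₁ · cos φ₂ · cos Δλ )
  = atan2(-0.90027, -0.04810) = -93.059° → normalised to [0°, 360°): 266.941°.

267°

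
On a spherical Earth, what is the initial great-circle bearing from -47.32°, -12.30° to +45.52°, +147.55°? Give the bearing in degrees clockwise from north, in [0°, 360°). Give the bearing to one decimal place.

90.0°

Δλ = 147.55 − -12.30 = 159.85°.
θ = atan2( sin Δλ · cos φ₂ , cos φ₁ · sin φ₂ − sin φ₁ · cos φ₂ · cos Δλ )
  = atan2(0.24136, 0.00012) = 89.972° → normalised to [0°, 360°): 89.972°.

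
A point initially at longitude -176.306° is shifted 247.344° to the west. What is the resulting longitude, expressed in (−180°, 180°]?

-63.650°

Start at -176.306°; shift −247.344° → -423.650°.
-423.650° lies outside (−180°, 180°]; add 360° → -63.650°.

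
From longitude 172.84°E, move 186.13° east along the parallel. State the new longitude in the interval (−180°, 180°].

1.03°W

Start at +172.84°; shift +186.13° → +358.97°.
+358.97° lies outside (−180°, 180°]; subtract 360° → -1.03°.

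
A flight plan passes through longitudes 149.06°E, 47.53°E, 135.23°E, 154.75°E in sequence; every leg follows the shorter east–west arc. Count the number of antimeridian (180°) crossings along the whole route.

Leg 1: +149.06° → +47.53°, shortest Δλ = -101.53° (west) — does not cross 180°.
Leg 2: +47.53° → +135.23°, shortest Δλ = 87.7° (east) — does not cross 180°.
Leg 3: +135.23° → +154.75°, shortest Δλ = 19.52° (east) — does not cross 180°.
Total crossings: 0.

0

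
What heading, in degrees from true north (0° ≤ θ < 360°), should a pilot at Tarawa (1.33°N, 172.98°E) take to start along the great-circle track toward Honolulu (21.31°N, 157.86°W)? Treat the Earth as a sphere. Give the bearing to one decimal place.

52.8°

Δλ = -157.86 − 172.98 = -330.84°; wrapped into (−180°, 180°]: 29.16°.
θ = atan2( sin Δλ · cos φ₂ , cos φ₁ · sin φ₂ − sin φ₁ · cos φ₂ · cos Δλ )
  = atan2(0.45394, 0.34443) = 52.810° → normalised to [0°, 360°): 52.810°.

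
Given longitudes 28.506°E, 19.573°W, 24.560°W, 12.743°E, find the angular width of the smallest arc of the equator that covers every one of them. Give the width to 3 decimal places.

53.066°

Sort the longitudes: -24.560°, -19.573°, +12.743°, +28.506°.
Eastward gaps between consecutive values (wrapping around): 4.987°, 32.316°, 15.763°, 306.934°.
Largest gap = 306.934° ⇒ minimal covering band is its complement: 360° − 306.934° = 53.066°.
Band runs from -24.560° eastward to +28.506°.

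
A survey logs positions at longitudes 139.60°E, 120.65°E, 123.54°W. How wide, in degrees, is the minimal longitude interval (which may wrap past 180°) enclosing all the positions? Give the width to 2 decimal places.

Sort the longitudes: -123.54°, +120.65°, +139.60°.
Eastward gaps between consecutive values (wrapping around): 244.19°, 18.95°, 96.86°.
Largest gap = 244.19° ⇒ minimal covering band is its complement: 360° − 244.19° = 115.81°.
Band runs from +120.65° eastward to -123.54°, crossing the antimeridian.

115.81°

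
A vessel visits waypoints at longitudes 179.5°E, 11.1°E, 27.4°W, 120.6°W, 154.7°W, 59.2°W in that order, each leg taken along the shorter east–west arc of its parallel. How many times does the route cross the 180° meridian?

Leg 1: +179.5° → +11.1°, shortest Δλ = -168.4° (west) — does not cross 180°.
Leg 2: +11.1° → -27.4°, shortest Δλ = -38.5° (west) — does not cross 180°.
Leg 3: -27.4° → -120.6°, shortest Δλ = -93.2° (west) — does not cross 180°.
Leg 4: -120.6° → -154.7°, shortest Δλ = -34.1° (west) — does not cross 180°.
Leg 5: -154.7° → -59.2°, shortest Δλ = 95.5° (east) — does not cross 180°.
Total crossings: 0.

0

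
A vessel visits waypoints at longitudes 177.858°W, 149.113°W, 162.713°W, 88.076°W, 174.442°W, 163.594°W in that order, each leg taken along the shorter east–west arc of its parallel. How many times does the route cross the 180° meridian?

0

Leg 1: -177.858° → -149.113°, shortest Δλ = 28.745° (east) — does not cross 180°.
Leg 2: -149.113° → -162.713°, shortest Δλ = -13.6° (west) — does not cross 180°.
Leg 3: -162.713° → -88.076°, shortest Δλ = 74.637° (east) — does not cross 180°.
Leg 4: -88.076° → -174.442°, shortest Δλ = -86.366° (west) — does not cross 180°.
Leg 5: -174.442° → -163.594°, shortest Δλ = 10.848° (east) — does not cross 180°.
Total crossings: 0.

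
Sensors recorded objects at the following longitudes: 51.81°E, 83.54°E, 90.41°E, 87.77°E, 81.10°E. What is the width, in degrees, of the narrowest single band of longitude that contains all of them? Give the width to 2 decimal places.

38.60°

Sort the longitudes: +51.81°, +81.10°, +83.54°, +87.77°, +90.41°.
Eastward gaps between consecutive values (wrapping around): 29.29°, 2.44°, 4.23°, 2.64°, 321.40°.
Largest gap = 321.40° ⇒ minimal covering band is its complement: 360° − 321.40° = 38.60°.
Band runs from +51.81° eastward to +90.41°.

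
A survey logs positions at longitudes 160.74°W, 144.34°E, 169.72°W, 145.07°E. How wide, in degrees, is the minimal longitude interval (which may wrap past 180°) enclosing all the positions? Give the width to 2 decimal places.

54.92°

Sort the longitudes: -169.72°, -160.74°, +144.34°, +145.07°.
Eastward gaps between consecutive values (wrapping around): 8.98°, 305.08°, 0.73°, 45.21°.
Largest gap = 305.08° ⇒ minimal covering band is its complement: 360° − 305.08° = 54.92°.
Band runs from +144.34° eastward to -160.74°, crossing the antimeridian.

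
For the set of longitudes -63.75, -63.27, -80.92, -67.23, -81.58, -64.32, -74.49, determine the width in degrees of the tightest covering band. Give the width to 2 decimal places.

18.31°

Sort the longitudes: -81.58°, -80.92°, -74.49°, -67.23°, -64.32°, -63.75°, -63.27°.
Eastward gaps between consecutive values (wrapping around): 0.66°, 6.43°, 7.26°, 2.91°, 0.57°, 0.48°, 341.69°.
Largest gap = 341.69° ⇒ minimal covering band is its complement: 360° − 341.69° = 18.31°.
Band runs from -81.58° eastward to -63.27°.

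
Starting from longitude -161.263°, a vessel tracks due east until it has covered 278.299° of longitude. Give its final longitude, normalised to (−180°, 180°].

Start at -161.263°; shift +278.299° → +117.036°.
+117.036° already lies in (−180°, 180°].

+117.036°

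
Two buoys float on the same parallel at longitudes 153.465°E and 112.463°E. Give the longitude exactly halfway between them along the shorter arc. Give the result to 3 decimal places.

132.964°E

Signed shortest Δλ from +153.465° to +112.463° is -41.002°.
Midpoint longitude = +153.465° + (-41.002°)/2 = +153.465° − 20.501° = +132.964°.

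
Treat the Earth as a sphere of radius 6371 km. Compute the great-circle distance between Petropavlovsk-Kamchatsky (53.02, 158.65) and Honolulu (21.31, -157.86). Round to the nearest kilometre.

5095 km

Δλ = -157.86 − 158.65 = -316.51°; wrapped into (−180°, 180°]: 43.49°.
Δφ = 21.31 − 53.02 = -31.71°.
a = sin²(Δφ/2) + cos φ₁ · cos φ₂ · sin²(Δλ/2) = 0.151558.
c = 2·atan2(√a, √(1−a)) = 0.79975 rad → d = 6371·c ≈ 5095.22 km.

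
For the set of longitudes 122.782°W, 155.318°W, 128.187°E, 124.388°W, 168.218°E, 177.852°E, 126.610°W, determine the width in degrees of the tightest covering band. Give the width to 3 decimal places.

Sort the longitudes: -155.318°, -126.610°, -124.388°, -122.782°, +128.187°, +168.218°, +177.852°.
Eastward gaps between consecutive values (wrapping around): 28.708°, 2.222°, 1.606°, 250.969°, 40.031°, 9.634°, 26.830°.
Largest gap = 250.969° ⇒ minimal covering band is its complement: 360° − 250.969° = 109.031°.
Band runs from +128.187° eastward to -122.782°, crossing the antimeridian.

109.031°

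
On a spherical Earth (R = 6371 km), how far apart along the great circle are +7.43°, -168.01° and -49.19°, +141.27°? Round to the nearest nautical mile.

4311 nmi

Δλ = 141.27 − -168.01 = 309.28°; wrapped into (−180°, 180°]: -50.72°.
Δφ = -49.19 − 7.43 = -56.62°.
a = sin²(Δφ/2) + cos φ₁ · cos φ₂ · sin²(Δλ/2) = 0.343789.
c = 2·atan2(√a, √(1−a)) = 1.25306 rad → d = 6371·c ≈ 7983.22 km ≈ 4310.59 nmi.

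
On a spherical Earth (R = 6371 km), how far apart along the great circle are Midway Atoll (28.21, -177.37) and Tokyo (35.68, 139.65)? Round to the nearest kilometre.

Δλ = 139.65 − -177.37 = 317.02°; wrapped into (−180°, 180°]: -42.98°.
Δφ = 35.68 − 28.21 = 7.47°.
a = sin²(Δφ/2) + cos φ₁ · cos φ₂ · sin²(Δλ/2) = 0.100307.
c = 2·atan2(√a, √(1−a)) = 0.64453 rad → d = 6371·c ≈ 4106.27 km.

4106 km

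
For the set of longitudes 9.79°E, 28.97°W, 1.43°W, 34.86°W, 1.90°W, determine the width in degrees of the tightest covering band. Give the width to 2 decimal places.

Sort the longitudes: -34.86°, -28.97°, -1.90°, -1.43°, +9.79°.
Eastward gaps between consecutive values (wrapping around): 5.89°, 27.07°, 0.47°, 11.22°, 315.35°.
Largest gap = 315.35° ⇒ minimal covering band is its complement: 360° − 315.35° = 44.65°.
Band runs from -34.86° eastward to +9.79°.

44.65°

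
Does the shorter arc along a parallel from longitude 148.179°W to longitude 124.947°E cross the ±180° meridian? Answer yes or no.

Yes

Naïve |124.947 − -148.179| = 273.126° > 180°, so the shorter arc goes the other way round — across 180°.
Signed shortest Δλ = ((124.947 − -148.179 + 180) mod 360) − 180 = -86.874°.
Going west by 86.874° from -148.179° passes through 180° before reaching +124.947°.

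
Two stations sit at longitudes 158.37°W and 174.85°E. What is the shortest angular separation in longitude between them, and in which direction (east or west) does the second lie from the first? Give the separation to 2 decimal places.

Raw difference: 174.85 − -158.37 = 333.22°.
Normalise into (−180°, 180°]: 333.22° − 360° = -26.78°.
Negative ⇒ the second point lies to the west; separation 26.78°.

26.78° west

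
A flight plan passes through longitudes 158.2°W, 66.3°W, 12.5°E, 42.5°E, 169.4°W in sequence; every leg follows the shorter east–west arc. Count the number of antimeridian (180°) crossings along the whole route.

Leg 1: -158.2° → -66.3°, shortest Δλ = 91.9° (east) — does not cross 180°.
Leg 2: -66.3° → +12.5°, shortest Δλ = 78.8° (east) — does not cross 180°.
Leg 3: +12.5° → +42.5°, shortest Δλ = 30.0° (east) — does not cross 180°.
Leg 4: +42.5° → -169.4°, shortest Δλ = 148.1° (east) — crosses 180°.
Total crossings: 1.

1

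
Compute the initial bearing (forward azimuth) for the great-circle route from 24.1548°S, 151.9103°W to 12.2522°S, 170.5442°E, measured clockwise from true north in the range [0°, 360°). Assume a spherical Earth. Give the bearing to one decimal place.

281.7°

Δλ = 170.5442 − -151.9103 = 322.4545°; wrapped into (−180°, 180°]: -37.5455°.
θ = atan2( sin Δλ · cos φ₂ , cos φ₁ · sin φ₂ − sin φ₁ · cos φ₂ · cos Δλ )
  = atan2(-0.59551, 0.12342) = -78.291° → normalised to [0°, 360°): 281.709°.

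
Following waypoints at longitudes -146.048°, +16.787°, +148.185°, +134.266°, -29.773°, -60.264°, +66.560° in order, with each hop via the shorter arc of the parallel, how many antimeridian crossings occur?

0

Leg 1: -146.048° → +16.787°, shortest Δλ = 162.835° (east) — does not cross 180°.
Leg 2: +16.787° → +148.185°, shortest Δλ = 131.398° (east) — does not cross 180°.
Leg 3: +148.185° → +134.266°, shortest Δλ = -13.919° (west) — does not cross 180°.
Leg 4: +134.266° → -29.773°, shortest Δλ = -164.039° (west) — does not cross 180°.
Leg 5: -29.773° → -60.264°, shortest Δλ = -30.491° (west) — does not cross 180°.
Leg 6: -60.264° → +66.560°, shortest Δλ = 126.824° (east) — does not cross 180°.
Total crossings: 0.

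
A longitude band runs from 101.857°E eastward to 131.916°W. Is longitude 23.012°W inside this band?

Band width going east from +101.857° to -131.916°: ((-131.916 − 101.857) mod 360) = 126.227°.
Offset of -23.012° east of the west edge: ((-23.012 − 101.857) mod 360) = 235.131°.
235.131° > 126.227° ⇒ outside.

No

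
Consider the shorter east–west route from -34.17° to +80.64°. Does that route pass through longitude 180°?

No

Signed shortest Δλ = ((80.64 − -34.17 + 180) mod 360) − 180 = 114.81°.
Going east by 114.81° from -34.17° reaches +80.64° without touching 180°.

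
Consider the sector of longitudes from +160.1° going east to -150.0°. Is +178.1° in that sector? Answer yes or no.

Band width going east from +160.1° to -150.0°: ((-150.0 − 160.1) mod 360) = 49.9°.
Offset of +178.1° east of the west edge: ((178.1 − 160.1) mod 360) = 18.0°.
18.0° ≤ 49.9° ⇒ inside.

Yes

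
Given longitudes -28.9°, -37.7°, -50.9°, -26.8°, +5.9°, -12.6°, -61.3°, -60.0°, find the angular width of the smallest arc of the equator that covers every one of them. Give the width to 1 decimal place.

67.2°

Sort the longitudes: -61.3°, -60.0°, -50.9°, -37.7°, -28.9°, -26.8°, -12.6°, +5.9°.
Eastward gaps between consecutive values (wrapping around): 1.3°, 9.1°, 13.2°, 8.8°, 2.1°, 14.2°, 18.5°, 292.8°.
Largest gap = 292.8° ⇒ minimal covering band is its complement: 360° − 292.8° = 67.2°.
Band runs from -61.3° eastward to +5.9°.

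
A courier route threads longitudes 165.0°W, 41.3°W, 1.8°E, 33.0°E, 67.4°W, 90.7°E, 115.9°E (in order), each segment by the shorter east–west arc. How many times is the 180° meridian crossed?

Leg 1: -165.0° → -41.3°, shortest Δλ = 123.7° (east) — does not cross 180°.
Leg 2: -41.3° → +1.8°, shortest Δλ = 43.1° (east) — does not cross 180°.
Leg 3: +1.8° → +33.0°, shortest Δλ = 31.2° (east) — does not cross 180°.
Leg 4: +33.0° → -67.4°, shortest Δλ = -100.4° (west) — does not cross 180°.
Leg 5: -67.4° → +90.7°, shortest Δλ = 158.1° (east) — does not cross 180°.
Leg 6: +90.7° → +115.9°, shortest Δλ = 25.2° (east) — does not cross 180°.
Total crossings: 0.

0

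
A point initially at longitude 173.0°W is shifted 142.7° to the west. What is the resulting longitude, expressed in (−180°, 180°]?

44.3°E

Start at -173.0°; shift −142.7° → -315.7°.
-315.7° lies outside (−180°, 180°]; add 360° → +44.3°.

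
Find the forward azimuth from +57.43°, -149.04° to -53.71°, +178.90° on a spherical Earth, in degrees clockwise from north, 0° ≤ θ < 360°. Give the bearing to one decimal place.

200.1°

Δλ = 178.90 − -149.04 = 327.94°; wrapped into (−180°, 180°]: -32.06°.
θ = atan2( sin Δλ · cos φ₂ , cos φ₁ · sin φ₂ − sin φ₁ · cos φ₂ · cos Δλ )
  = atan2(-0.31417, -0.85663) = -159.859° → normalised to [0°, 360°): 200.141°.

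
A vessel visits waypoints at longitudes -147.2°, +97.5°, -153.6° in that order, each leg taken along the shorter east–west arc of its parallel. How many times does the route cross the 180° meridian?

Leg 1: -147.2° → +97.5°, shortest Δλ = -115.3° (west) — crosses 180°.
Leg 2: +97.5° → -153.6°, shortest Δλ = 108.9° (east) — crosses 180°.
Total crossings: 2.

2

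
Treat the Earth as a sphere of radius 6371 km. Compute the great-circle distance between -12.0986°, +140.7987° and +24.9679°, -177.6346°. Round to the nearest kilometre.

Δλ = -177.6346 − 140.7987 = -318.4333°; wrapped into (−180°, 180°]: 41.5667°.
Δφ = 24.9679 − -12.0986 = 37.0665°.
a = sin²(Δφ/2) + cos φ₁ · cos φ₂ · sin²(Δλ/2) = 0.212638.
c = 2·atan2(√a, √(1−a)) = 0.95853 rad → d = 6371·c ≈ 6106.79 km.

6107 km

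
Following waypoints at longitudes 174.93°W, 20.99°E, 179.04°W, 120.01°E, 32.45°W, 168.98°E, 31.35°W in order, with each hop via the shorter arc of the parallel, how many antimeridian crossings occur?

Leg 1: -174.93° → +20.99°, shortest Δλ = -164.08° (west) — crosses 180°.
Leg 2: +20.99° → -179.04°, shortest Δλ = 159.97° (east) — crosses 180°.
Leg 3: -179.04° → +120.01°, shortest Δλ = -60.95° (west) — crosses 180°.
Leg 4: +120.01° → -32.45°, shortest Δλ = -152.46° (west) — does not cross 180°.
Leg 5: -32.45° → +168.98°, shortest Δλ = -158.57° (west) — crosses 180°.
Leg 6: +168.98° → -31.35°, shortest Δλ = 159.67° (east) — crosses 180°.
Total crossings: 5.

5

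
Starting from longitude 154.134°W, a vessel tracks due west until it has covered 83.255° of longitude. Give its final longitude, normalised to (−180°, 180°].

122.611°E

Start at -154.134°; shift −83.255° → -237.389°.
-237.389° lies outside (−180°, 180°]; add 360° → +122.611°.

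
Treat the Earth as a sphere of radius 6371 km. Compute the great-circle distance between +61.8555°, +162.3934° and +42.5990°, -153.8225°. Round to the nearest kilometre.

Δλ = -153.8225 − 162.3934 = -316.2159°; wrapped into (−180°, 180°]: 43.7841°.
Δφ = 42.5990 − 61.8555 = -19.2565°.
a = sin²(Δφ/2) + cos φ₁ · cos φ₂ · sin²(Δλ/2) = 0.076246.
c = 2·atan2(√a, √(1−a)) = 0.55952 rad → d = 6371·c ≈ 3564.73 km.

3565 km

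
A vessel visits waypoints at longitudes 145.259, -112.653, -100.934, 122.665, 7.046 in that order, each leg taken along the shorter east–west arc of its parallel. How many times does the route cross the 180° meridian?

2

Leg 1: +145.259° → -112.653°, shortest Δλ = 102.088° (east) — crosses 180°.
Leg 2: -112.653° → -100.934°, shortest Δλ = 11.719° (east) — does not cross 180°.
Leg 3: -100.934° → +122.665°, shortest Δλ = -136.401° (west) — crosses 180°.
Leg 4: +122.665° → +7.046°, shortest Δλ = -115.619° (west) — does not cross 180°.
Total crossings: 2.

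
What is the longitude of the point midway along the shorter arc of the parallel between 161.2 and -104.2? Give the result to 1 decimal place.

-151.5°

Signed shortest Δλ from +161.2° to -104.2° is +94.6°.
Midpoint longitude = +161.2° + (+94.6°)/2 = +161.2° + 47.3° = +208.5°.
Normalise into (−180°, 180°]: -151.5°.
(The naïve average (+161.2 + -104.2)/2 = 28.5° is on the wrong side of the globe.)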